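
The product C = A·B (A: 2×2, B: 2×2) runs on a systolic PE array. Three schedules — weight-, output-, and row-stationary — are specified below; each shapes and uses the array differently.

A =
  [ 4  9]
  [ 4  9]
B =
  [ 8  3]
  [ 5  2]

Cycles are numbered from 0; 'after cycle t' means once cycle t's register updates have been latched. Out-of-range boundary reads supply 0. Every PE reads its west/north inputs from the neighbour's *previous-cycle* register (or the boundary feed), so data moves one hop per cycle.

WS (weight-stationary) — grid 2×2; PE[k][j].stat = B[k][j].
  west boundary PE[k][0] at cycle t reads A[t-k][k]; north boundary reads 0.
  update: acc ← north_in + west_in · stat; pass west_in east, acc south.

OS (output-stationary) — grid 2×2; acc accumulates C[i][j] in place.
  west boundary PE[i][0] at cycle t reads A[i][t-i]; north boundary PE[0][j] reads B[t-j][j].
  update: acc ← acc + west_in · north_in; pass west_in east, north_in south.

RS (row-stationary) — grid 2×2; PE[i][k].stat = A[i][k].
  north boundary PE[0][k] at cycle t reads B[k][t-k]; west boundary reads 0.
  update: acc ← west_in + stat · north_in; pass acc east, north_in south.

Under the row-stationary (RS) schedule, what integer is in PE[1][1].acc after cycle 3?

RS (2×2). Following PE[1][1] plus its west/north inputs:
  after 0 — PE[0][1] acc=0, pass-E 0, pass-S 0
  after 0 — PE[1][0] acc=0, pass-E 0, pass-S 0
  after 0 — PE[1][1] acc=0, pass-E 0, pass-S 0
  after 1 — PE[0][1] acc=77, pass-E 77, pass-S 5
  after 1 — PE[1][0] acc=32, pass-E 32, pass-S 8
  after 1 — PE[1][1] acc=0, pass-E 0, pass-S 0
  after 2 — PE[0][1] acc=30, pass-E 30, pass-S 2
  after 2 — PE[1][0] acc=12, pass-E 12, pass-S 3
  after 2 — PE[1][1] acc=77, pass-E 77, pass-S 5
  after 3 — PE[0][1] acc=0, pass-E 0, pass-S 0
  after 3 — PE[1][0] acc=0, pass-E 0, pass-S 0
  after 3 — PE[1][1] acc=30, pass-E 30, pass-S 2

PE[1][1].acc = 30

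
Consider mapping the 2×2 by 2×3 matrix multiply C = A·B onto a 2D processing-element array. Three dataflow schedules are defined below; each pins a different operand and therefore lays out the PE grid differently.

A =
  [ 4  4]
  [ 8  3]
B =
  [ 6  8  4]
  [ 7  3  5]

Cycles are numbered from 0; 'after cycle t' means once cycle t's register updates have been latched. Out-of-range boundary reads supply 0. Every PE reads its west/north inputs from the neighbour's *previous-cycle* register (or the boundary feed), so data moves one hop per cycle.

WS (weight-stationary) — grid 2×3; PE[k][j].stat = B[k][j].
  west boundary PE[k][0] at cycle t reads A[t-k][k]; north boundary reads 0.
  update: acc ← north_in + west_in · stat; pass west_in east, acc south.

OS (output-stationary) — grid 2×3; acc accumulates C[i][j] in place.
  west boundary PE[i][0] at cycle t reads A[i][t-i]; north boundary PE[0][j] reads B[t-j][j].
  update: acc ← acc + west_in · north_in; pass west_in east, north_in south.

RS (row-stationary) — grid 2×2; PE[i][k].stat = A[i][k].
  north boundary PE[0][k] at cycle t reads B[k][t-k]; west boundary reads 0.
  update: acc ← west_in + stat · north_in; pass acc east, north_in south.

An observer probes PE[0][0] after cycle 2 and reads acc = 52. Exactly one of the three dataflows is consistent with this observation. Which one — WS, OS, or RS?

Under WS (2×3), PE[0][0]:
  cycle 0: PE[0][0] → acc 24, east 4, south 24
  cycle 1: PE[0][0] → acc 48, east 8, south 48
  cycle 2: PE[0][0] → acc 0, east 0, south 0
Under OS (2×3), PE[0][0]:
  cycle 0: PE[0][0] → acc 24, east 4, south 6
  cycle 1: PE[0][0] → acc 52, east 4, south 7
  cycle 2: PE[0][0] → acc 52, east 0, south 0
Under RS (2×2), PE[0][0]:
  cycle 0: PE[0][0] → acc 24, east 24, south 6
  cycle 1: PE[0][0] → acc 32, east 32, south 8
  cycle 2: PE[0][0] → acc 16, east 16, south 4

dataflow = OS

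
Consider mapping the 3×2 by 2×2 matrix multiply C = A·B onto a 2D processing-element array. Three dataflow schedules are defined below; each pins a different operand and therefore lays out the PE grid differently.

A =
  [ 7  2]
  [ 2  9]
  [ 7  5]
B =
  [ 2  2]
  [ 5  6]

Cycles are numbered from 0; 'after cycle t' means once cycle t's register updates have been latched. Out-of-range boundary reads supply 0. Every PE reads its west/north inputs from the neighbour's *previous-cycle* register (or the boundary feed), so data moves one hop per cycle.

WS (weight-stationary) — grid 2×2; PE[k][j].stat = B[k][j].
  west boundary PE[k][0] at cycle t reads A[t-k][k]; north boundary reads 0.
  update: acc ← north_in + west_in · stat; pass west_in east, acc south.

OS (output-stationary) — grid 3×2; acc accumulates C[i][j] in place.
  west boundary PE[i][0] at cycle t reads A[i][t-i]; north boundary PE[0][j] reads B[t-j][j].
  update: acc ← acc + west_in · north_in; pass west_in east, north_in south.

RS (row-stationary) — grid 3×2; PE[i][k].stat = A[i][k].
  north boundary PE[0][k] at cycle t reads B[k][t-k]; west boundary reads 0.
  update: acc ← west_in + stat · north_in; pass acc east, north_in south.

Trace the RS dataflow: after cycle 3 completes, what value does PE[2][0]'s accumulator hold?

PE[2][0].acc = 14

RS on a 3×2 grid — tracing PE[2][0] and its feeders:
  0: (1,0).acc=0  regs=<0,0>
  0: (2,0).acc=0  regs=<0,0>
  1: (1,0).acc=4  regs=<4,2>
  1: (2,0).acc=0  regs=<0,0>
  2: (1,0).acc=4  regs=<4,2>
  2: (2,0).acc=14  regs=<14,2>
  3: (1,0).acc=0  regs=<0,0>
  3: (2,0).acc=14  regs=<14,2>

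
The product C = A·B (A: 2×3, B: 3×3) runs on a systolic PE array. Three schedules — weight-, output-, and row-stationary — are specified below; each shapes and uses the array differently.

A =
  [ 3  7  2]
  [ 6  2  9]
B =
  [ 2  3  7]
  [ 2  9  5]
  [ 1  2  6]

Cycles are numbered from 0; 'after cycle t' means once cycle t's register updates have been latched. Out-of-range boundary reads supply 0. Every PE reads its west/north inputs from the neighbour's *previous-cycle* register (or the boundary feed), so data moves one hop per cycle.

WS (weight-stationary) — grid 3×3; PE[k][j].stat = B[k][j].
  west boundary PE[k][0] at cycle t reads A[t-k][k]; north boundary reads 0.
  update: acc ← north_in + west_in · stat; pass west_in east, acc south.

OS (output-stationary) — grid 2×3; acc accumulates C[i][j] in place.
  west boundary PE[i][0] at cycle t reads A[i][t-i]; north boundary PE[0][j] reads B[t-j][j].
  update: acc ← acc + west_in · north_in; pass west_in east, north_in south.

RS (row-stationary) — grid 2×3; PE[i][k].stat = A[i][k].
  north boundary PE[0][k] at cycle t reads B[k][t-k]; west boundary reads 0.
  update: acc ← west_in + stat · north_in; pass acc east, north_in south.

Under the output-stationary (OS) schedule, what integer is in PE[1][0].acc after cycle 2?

Tracing OS — 2×3 array, target PE[1][0]:
  after 0 — PE[0][0] acc=6, pass-E 3, pass-S 2
  after 0 — PE[1][0] acc=0, pass-E 0, pass-S 0
  after 1 — PE[0][0] acc=20, pass-E 7, pass-S 2
  after 1 — PE[1][0] acc=12, pass-E 6, pass-S 2
  after 2 — PE[0][0] acc=22, pass-E 2, pass-S 1
  after 2 — PE[1][0] acc=16, pass-E 2, pass-S 2

PE[1][0].acc = 16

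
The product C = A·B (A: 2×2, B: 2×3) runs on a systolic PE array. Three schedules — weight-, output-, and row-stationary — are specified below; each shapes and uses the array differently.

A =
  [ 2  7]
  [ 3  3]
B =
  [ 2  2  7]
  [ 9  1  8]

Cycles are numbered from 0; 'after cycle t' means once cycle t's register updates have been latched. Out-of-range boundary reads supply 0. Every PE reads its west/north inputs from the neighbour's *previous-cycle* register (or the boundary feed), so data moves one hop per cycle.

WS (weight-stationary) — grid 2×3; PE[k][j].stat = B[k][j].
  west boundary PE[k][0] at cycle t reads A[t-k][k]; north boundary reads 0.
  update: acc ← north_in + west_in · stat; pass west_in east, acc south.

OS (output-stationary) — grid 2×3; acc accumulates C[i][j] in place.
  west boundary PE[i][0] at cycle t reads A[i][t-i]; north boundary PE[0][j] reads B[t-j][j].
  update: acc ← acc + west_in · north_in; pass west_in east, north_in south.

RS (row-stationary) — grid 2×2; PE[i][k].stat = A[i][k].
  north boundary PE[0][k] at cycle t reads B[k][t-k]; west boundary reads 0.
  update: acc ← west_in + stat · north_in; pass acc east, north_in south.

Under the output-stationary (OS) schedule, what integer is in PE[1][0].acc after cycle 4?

PE[1][0].acc = 33

OS on a 2×3 grid — tracing PE[1][0] and its feeders:
  cycle 0: PE[0][0] → acc 4, east 2, south 2
  cycle 0: PE[1][0] → acc 0, east 0, south 0
  cycle 1: PE[0][0] → acc 67, east 7, south 9
  cycle 1: PE[1][0] → acc 6, east 3, south 2
  cycle 2: PE[0][0] → acc 67, east 0, south 0
  cycle 2: PE[1][0] → acc 33, east 3, south 9
  cycle 3: PE[0][0] → acc 67, east 0, south 0
  cycle 3: PE[1][0] → acc 33, east 0, south 0
  cycle 4: PE[0][0] → acc 67, east 0, south 0
  cycle 4: PE[1][0] → acc 33, east 0, south 0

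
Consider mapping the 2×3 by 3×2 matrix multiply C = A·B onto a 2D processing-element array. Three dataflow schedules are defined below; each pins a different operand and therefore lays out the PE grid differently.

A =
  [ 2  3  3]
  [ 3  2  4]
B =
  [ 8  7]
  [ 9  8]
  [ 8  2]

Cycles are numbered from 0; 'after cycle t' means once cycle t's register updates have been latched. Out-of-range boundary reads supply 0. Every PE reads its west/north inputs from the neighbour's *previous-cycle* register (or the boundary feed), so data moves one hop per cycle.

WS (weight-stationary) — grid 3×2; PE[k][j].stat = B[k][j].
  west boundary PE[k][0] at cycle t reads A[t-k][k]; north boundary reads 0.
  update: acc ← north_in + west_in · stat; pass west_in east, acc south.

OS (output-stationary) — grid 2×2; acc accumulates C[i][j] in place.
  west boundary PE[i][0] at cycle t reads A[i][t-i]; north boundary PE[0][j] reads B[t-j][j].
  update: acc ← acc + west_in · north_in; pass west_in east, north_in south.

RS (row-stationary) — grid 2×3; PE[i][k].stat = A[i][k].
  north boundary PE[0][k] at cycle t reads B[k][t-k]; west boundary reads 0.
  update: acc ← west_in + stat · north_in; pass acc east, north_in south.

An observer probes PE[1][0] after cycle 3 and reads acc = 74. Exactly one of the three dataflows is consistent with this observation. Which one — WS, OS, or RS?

— WS: 3×2; PE[1][0] trace:
  step 0 · PE1,0: acc=0; fwd→0 fwd↓0
  step 1 · PE1,0: acc=43; fwd→3 fwd↓43
  step 2 · PE1,0: acc=42; fwd→2 fwd↓42
  step 3 · PE1,0: acc=0; fwd→0 fwd↓0
— OS: 2×2; PE[1][0] trace:
  step 0 · PE1,0: acc=0; fwd→0 fwd↓0
  step 1 · PE1,0: acc=24; fwd→3 fwd↓8
  step 2 · PE1,0: acc=42; fwd→2 fwd↓9
  step 3 · PE1,0: acc=74; fwd→4 fwd↓8
— RS: 2×3; PE[1][0] trace:
  step 0 · PE1,0: acc=0; fwd→0 fwd↓0
  step 1 · PE1,0: acc=24; fwd→24 fwd↓8
  step 2 · PE1,0: acc=21; fwd→21 fwd↓7
  step 3 · PE1,0: acc=0; fwd→0 fwd↓0

dataflow = OS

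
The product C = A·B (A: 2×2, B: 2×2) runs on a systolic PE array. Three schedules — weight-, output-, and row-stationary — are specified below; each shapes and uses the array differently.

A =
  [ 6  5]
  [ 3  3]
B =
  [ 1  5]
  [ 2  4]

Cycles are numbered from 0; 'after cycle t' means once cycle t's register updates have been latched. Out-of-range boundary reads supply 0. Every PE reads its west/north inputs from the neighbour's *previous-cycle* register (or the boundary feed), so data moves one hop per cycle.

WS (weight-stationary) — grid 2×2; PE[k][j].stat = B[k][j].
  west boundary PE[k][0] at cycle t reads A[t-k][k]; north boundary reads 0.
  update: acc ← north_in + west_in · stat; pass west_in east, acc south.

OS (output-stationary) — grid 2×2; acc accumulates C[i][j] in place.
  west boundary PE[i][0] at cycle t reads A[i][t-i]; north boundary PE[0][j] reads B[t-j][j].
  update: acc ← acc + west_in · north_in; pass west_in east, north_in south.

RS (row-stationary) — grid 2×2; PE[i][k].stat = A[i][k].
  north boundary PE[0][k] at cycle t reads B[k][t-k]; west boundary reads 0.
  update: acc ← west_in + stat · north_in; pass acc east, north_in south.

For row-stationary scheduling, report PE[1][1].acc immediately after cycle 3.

PE[1][1].acc = 27

RS 2×2: PE[1][1] cycle-by-cycle (with neighbour feeds):
  cycle 0: PE[0][1] → acc 0, east 0, south 0
  cycle 0: PE[1][0] → acc 0, east 0, south 0
  cycle 0: PE[1][1] → acc 0, east 0, south 0
  cycle 1: PE[0][1] → acc 16, east 16, south 2
  cycle 1: PE[1][0] → acc 3, east 3, south 1
  cycle 1: PE[1][1] → acc 0, east 0, south 0
  cycle 2: PE[0][1] → acc 50, east 50, south 4
  cycle 2: PE[1][0] → acc 15, east 15, south 5
  cycle 2: PE[1][1] → acc 9, east 9, south 2
  cycle 3: PE[0][1] → acc 0, east 0, south 0
  cycle 3: PE[1][0] → acc 0, east 0, south 0
  cycle 3: PE[1][1] → acc 27, east 27, south 4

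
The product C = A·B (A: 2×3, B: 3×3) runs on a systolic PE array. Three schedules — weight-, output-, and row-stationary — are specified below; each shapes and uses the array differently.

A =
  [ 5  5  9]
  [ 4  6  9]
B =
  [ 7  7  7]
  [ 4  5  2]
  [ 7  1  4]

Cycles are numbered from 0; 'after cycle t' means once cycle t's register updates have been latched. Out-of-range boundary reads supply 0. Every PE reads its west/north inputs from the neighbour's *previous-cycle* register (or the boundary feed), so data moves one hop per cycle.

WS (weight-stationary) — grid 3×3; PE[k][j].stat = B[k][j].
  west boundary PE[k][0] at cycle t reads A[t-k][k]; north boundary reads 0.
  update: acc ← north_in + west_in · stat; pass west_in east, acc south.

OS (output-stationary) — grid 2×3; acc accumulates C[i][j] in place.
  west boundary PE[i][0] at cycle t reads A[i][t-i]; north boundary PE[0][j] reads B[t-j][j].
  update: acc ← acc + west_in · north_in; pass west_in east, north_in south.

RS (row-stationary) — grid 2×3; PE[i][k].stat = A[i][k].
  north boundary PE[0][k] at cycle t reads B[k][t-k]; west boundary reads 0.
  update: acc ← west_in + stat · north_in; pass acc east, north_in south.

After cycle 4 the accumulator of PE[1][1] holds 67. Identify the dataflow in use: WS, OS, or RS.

— WS: 3×3; PE[1][1] trace:
  step 0 · PE1,1: acc=0; fwd→0 fwd↓0
  step 1 · PE1,1: acc=0; fwd→0 fwd↓0
  step 2 · PE1,1: acc=60; fwd→5 fwd↓60
  step 3 · PE1,1: acc=58; fwd→6 fwd↓58
  step 4 · PE1,1: acc=0; fwd→0 fwd↓0
— OS: 2×3; PE[1][1] trace:
  step 0 · PE1,1: acc=0; fwd→0 fwd↓0
  step 1 · PE1,1: acc=0; fwd→0 fwd↓0
  step 2 · PE1,1: acc=28; fwd→4 fwd↓7
  step 3 · PE1,1: acc=58; fwd→6 fwd↓5
  step 4 · PE1,1: acc=67; fwd→9 fwd↓1
— RS: 2×3; PE[1][1] trace:
  step 0 · PE1,1: acc=0; fwd→0 fwd↓0
  step 1 · PE1,1: acc=0; fwd→0 fwd↓0
  step 2 · PE1,1: acc=52; fwd→52 fwd↓4
  step 3 · PE1,1: acc=58; fwd→58 fwd↓5
  step 4 · PE1,1: acc=40; fwd→40 fwd↓2

dataflow = OS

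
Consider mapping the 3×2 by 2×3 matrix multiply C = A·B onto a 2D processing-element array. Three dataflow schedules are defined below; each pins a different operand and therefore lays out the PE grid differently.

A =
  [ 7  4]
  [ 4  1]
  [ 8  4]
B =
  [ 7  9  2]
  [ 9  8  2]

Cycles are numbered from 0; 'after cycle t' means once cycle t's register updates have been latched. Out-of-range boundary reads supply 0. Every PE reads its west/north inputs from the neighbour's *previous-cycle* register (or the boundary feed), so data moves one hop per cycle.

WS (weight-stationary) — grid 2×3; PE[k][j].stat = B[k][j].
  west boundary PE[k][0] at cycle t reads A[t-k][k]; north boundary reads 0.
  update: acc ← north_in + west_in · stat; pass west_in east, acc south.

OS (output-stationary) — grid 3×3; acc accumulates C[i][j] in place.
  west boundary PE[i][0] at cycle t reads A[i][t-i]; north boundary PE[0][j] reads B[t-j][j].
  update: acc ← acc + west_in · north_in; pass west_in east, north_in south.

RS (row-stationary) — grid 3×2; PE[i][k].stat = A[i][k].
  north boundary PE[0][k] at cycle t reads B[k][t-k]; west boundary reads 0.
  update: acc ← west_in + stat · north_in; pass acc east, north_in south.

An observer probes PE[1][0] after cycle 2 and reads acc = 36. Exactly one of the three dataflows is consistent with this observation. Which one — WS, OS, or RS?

— WS: 2×3; PE[1][0] trace:
  t=0 PE[1][0]: acc=0 h=0 v=0
  t=1 PE[1][0]: acc=85 h=4 v=85
  t=2 PE[1][0]: acc=37 h=1 v=37
— OS: 3×3; PE[1][0] trace:
  t=0 PE[1][0]: acc=0 h=0 v=0
  t=1 PE[1][0]: acc=28 h=4 v=7
  t=2 PE[1][0]: acc=37 h=1 v=9
— RS: 3×2; PE[1][0] trace:
  t=0 PE[1][0]: acc=0 h=0 v=0
  t=1 PE[1][0]: acc=28 h=28 v=7
  t=2 PE[1][0]: acc=36 h=36 v=9

dataflow = RS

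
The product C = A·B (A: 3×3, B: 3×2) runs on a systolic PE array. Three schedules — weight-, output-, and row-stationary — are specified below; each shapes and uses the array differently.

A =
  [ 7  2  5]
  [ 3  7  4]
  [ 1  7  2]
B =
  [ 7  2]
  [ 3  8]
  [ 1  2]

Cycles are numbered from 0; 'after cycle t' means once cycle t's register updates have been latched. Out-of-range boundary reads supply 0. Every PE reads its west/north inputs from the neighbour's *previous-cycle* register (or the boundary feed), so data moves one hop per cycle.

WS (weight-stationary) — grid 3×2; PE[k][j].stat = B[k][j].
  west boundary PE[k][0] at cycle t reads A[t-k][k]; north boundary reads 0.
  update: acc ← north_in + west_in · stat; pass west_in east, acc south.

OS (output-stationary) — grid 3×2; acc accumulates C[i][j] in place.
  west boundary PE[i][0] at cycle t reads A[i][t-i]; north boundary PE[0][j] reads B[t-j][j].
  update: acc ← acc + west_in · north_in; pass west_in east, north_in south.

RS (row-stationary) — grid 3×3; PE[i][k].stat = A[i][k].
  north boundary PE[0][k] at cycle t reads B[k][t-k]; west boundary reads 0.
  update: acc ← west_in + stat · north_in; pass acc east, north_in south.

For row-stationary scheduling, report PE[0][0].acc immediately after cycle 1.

PE[0][0].acc = 14

RS on a 3×3 grid — tracing PE[0][0] and its feeders:
  after 0 — PE[0][0] acc=49, pass-E 49, pass-S 7
  after 1 — PE[0][0] acc=14, pass-E 14, pass-S 2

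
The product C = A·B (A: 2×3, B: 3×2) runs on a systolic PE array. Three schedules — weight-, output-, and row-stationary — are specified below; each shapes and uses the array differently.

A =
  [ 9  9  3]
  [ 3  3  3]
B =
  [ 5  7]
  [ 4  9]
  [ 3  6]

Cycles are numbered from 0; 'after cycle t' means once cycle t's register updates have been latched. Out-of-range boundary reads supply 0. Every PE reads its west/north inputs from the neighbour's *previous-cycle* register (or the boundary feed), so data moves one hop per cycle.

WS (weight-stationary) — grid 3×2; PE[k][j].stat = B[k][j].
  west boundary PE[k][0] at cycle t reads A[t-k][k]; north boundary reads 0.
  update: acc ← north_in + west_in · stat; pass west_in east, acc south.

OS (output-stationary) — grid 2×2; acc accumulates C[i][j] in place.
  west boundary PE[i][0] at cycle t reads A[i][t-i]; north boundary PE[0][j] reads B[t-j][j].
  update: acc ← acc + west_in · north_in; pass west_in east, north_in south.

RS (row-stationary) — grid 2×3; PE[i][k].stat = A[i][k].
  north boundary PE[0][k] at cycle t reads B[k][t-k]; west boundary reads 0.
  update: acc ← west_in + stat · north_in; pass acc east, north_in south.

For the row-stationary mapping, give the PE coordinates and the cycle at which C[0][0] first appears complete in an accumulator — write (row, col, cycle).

RS: C[0][0] accumulates in PE[0][2]:
  0: (0,2).acc=0  regs=<0,0>
  1: (0,2).acc=0  regs=<0,0>
  2: (0,2).acc=90  regs=<90,3>

(row, col, cycle) = (0, 2, 2)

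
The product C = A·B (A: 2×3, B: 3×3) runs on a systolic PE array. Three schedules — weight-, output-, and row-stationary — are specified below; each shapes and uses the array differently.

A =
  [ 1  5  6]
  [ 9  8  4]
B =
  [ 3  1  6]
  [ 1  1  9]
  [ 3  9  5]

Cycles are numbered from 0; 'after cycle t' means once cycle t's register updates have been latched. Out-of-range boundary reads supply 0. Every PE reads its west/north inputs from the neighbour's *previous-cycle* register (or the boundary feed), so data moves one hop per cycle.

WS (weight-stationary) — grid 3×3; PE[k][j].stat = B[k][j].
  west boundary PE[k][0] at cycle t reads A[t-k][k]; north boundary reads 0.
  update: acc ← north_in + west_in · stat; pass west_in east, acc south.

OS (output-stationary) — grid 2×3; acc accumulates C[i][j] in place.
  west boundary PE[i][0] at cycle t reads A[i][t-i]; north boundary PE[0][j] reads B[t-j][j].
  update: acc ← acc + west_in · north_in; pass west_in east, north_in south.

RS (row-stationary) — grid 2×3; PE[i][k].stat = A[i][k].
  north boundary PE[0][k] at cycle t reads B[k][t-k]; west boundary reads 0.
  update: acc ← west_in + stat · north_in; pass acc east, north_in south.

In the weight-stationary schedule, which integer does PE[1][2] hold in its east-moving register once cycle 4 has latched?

Tracing WS — 3×3 array, target PE[1][2]:
  t=0 PE[0][2]: acc=0 h=0 v=0
  t=0 PE[1][1]: acc=0 h=0 v=0
  t=0 PE[1][2]: acc=0 h=0 v=0
  t=1 PE[0][2]: acc=0 h=0 v=0
  t=1 PE[1][1]: acc=0 h=0 v=0
  t=1 PE[1][2]: acc=0 h=0 v=0
  t=2 PE[0][2]: acc=6 h=1 v=6
  t=2 PE[1][1]: acc=6 h=5 v=6
  t=2 PE[1][2]: acc=0 h=0 v=0
  t=3 PE[0][2]: acc=54 h=9 v=54
  t=3 PE[1][1]: acc=17 h=8 v=17
  t=3 PE[1][2]: acc=51 h=5 v=51
  t=4 PE[0][2]: acc=0 h=0 v=0
  t=4 PE[1][1]: acc=0 h=0 v=0
  t=4 PE[1][2]: acc=126 h=8 v=126

register = 8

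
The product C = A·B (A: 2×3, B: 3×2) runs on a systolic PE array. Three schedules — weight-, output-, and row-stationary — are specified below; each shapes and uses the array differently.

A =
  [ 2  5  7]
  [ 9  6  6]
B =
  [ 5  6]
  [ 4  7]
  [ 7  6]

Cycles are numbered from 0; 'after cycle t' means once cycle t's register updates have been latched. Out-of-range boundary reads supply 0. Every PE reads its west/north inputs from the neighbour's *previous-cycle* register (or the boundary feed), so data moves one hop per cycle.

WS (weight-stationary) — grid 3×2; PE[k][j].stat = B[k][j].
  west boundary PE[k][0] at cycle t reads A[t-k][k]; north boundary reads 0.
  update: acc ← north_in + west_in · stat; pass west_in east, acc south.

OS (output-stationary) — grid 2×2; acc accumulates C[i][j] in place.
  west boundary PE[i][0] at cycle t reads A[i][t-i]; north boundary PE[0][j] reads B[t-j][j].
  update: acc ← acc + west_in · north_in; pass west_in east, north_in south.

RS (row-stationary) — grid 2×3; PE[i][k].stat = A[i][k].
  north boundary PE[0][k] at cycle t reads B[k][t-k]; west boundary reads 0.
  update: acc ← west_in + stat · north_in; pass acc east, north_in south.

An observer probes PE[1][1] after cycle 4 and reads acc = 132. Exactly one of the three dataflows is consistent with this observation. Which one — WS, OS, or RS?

dataflow = OS

WS [3×2] PE[1][1] across cycles:
  cycle 0: PE[1][1] → acc 0, east 0, south 0
  cycle 1: PE[1][1] → acc 0, east 0, south 0
  cycle 2: PE[1][1] → acc 47, east 5, south 47
  cycle 3: PE[1][1] → acc 96, east 6, south 96
  cycle 4: PE[1][1] → acc 0, east 0, south 0
OS [2×2] PE[1][1] across cycles:
  cycle 0: PE[1][1] → acc 0, east 0, south 0
  cycle 1: PE[1][1] → acc 0, east 0, south 0
  cycle 2: PE[1][1] → acc 54, east 9, south 6
  cycle 3: PE[1][1] → acc 96, east 6, south 7
  cycle 4: PE[1][1] → acc 132, east 6, south 6
RS [2×3] PE[1][1] across cycles:
  cycle 0: PE[1][1] → acc 0, east 0, south 0
  cycle 1: PE[1][1] → acc 0, east 0, south 0
  cycle 2: PE[1][1] → acc 69, east 69, south 4
  cycle 3: PE[1][1] → acc 96, east 96, south 7
  cycle 4: PE[1][1] → acc 0, east 0, south 0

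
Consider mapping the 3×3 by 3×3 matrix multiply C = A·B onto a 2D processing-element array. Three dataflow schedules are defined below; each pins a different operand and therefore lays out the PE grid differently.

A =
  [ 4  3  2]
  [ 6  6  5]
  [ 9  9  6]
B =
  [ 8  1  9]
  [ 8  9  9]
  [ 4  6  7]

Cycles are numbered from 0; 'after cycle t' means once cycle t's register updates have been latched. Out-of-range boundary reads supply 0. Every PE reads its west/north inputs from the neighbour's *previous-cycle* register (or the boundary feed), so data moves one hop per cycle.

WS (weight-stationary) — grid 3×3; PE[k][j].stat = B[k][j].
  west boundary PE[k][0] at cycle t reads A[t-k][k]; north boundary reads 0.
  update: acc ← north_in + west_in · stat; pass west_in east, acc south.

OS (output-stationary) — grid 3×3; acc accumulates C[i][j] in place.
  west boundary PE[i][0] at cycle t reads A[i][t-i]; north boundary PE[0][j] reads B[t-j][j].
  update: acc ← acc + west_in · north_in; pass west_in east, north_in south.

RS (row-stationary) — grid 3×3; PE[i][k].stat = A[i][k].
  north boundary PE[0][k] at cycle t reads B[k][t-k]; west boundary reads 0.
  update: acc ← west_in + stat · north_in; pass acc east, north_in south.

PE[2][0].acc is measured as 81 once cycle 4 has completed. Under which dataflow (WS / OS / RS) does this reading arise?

dataflow = RS

WS (3×3 grid), PE[2][0]:
  t=0 PE[2][0]: acc=0 h=0 v=0
  t=1 PE[2][0]: acc=0 h=0 v=0
  t=2 PE[2][0]: acc=64 h=2 v=64
  t=3 PE[2][0]: acc=116 h=5 v=116
  t=4 PE[2][0]: acc=168 h=6 v=168
OS (3×3 grid), PE[2][0]:
  t=0 PE[2][0]: acc=0 h=0 v=0
  t=1 PE[2][0]: acc=0 h=0 v=0
  t=2 PE[2][0]: acc=72 h=9 v=8
  t=3 PE[2][0]: acc=144 h=9 v=8
  t=4 PE[2][0]: acc=168 h=6 v=4
RS (3×3 grid), PE[2][0]:
  t=0 PE[2][0]: acc=0 h=0 v=0
  t=1 PE[2][0]: acc=0 h=0 v=0
  t=2 PE[2][0]: acc=72 h=72 v=8
  t=3 PE[2][0]: acc=9 h=9 v=1
  t=4 PE[2][0]: acc=81 h=81 v=9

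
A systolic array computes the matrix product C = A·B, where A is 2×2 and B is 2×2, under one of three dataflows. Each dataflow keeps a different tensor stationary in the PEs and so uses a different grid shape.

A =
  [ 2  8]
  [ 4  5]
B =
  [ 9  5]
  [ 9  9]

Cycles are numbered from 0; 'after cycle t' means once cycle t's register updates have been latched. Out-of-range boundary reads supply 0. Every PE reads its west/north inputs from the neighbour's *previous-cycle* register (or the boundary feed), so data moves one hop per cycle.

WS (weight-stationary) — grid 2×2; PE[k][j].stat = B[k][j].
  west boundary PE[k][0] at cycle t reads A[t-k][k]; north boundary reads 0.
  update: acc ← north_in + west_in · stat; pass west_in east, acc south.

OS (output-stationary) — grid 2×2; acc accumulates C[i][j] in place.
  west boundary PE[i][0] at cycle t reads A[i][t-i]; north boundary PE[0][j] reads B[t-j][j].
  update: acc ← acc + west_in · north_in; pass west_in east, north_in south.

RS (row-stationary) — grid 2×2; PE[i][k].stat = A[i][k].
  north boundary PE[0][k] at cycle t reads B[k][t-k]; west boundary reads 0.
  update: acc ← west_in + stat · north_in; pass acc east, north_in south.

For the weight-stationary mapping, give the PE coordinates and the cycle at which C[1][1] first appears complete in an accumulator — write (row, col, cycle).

WS: C[1][1] accumulates in PE[1][1]:
  [0] (1,1) acc=0 (h:0 v:0)
  [1] (1,1) acc=0 (h:0 v:0)
  [2] (1,1) acc=82 (h:8 v:82)
  [3] (1,1) acc=65 (h:5 v:65)

(row, col, cycle) = (1, 1, 3)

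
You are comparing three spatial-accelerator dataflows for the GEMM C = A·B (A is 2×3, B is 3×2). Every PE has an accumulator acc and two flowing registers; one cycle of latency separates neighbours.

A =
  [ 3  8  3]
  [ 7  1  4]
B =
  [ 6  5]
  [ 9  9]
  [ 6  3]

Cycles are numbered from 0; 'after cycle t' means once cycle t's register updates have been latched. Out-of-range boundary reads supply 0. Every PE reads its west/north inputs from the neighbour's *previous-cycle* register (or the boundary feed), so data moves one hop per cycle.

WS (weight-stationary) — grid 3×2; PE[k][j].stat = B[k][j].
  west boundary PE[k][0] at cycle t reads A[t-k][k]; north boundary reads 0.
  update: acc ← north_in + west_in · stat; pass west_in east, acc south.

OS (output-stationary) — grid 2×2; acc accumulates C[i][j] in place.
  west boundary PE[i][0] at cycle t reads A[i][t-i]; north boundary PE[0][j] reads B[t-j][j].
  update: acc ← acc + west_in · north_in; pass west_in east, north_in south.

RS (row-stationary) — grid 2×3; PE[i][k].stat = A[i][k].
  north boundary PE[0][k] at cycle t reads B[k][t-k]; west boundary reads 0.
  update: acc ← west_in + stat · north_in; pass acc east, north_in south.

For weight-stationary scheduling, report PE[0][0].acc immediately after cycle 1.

Tracing WS — 3×2 array, target PE[0][0]:
  step 0 · PE0,0: acc=18; fwd→3 fwd↓18
  step 1 · PE0,0: acc=42; fwd→7 fwd↓42

PE[0][0].acc = 42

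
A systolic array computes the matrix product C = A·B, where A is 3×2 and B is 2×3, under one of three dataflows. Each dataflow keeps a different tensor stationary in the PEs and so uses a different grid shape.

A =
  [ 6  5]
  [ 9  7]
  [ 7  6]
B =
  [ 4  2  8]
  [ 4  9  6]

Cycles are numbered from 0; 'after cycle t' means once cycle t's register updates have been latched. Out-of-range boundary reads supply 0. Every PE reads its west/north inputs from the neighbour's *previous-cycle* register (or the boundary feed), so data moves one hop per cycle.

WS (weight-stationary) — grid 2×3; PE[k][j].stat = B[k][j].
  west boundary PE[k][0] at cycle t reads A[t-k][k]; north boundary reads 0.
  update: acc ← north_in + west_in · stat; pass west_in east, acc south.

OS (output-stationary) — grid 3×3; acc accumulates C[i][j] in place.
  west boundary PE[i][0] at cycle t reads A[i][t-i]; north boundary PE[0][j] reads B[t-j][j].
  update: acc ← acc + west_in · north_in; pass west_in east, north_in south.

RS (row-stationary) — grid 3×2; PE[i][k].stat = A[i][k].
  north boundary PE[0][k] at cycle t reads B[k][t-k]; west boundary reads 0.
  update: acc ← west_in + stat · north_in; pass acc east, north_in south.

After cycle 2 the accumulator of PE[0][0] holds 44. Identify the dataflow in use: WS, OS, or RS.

Under WS (2×3), PE[0][0]:
  step 0 · PE0,0: acc=24; fwd→6 fwd↓24
  step 1 · PE0,0: acc=36; fwd→9 fwd↓36
  step 2 · PE0,0: acc=28; fwd→7 fwd↓28
Under OS (3×3), PE[0][0]:
  step 0 · PE0,0: acc=24; fwd→6 fwd↓4
  step 1 · PE0,0: acc=44; fwd→5 fwd↓4
  step 2 · PE0,0: acc=44; fwd→0 fwd↓0
Under RS (3×2), PE[0][0]:
  step 0 · PE0,0: acc=24; fwd→24 fwd↓4
  step 1 · PE0,0: acc=12; fwd→12 fwd↓2
  step 2 · PE0,0: acc=48; fwd→48 fwd↓8

dataflow = OS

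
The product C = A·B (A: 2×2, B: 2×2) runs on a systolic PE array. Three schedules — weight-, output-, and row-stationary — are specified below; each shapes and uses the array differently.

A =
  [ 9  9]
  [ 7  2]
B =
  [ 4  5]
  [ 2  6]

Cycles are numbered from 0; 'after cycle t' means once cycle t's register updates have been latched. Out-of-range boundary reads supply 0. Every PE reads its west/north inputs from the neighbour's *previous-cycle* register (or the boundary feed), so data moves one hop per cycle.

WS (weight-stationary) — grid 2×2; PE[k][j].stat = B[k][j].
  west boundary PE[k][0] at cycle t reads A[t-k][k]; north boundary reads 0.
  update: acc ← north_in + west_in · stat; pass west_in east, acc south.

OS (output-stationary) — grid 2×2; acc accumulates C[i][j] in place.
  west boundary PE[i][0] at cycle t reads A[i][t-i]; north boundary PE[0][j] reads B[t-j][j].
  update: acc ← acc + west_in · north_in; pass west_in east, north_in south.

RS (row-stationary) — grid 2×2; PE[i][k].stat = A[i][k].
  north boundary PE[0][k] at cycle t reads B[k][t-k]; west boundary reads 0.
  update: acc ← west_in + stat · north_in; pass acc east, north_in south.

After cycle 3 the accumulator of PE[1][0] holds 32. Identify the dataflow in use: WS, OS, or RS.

dataflow = OS

— WS: 2×2; PE[1][0] trace:
  [0] (1,0) acc=0 (h:0 v:0)
  [1] (1,0) acc=54 (h:9 v:54)
  [2] (1,0) acc=32 (h:2 v:32)
  [3] (1,0) acc=0 (h:0 v:0)
— OS: 2×2; PE[1][0] trace:
  [0] (1,0) acc=0 (h:0 v:0)
  [1] (1,0) acc=28 (h:7 v:4)
  [2] (1,0) acc=32 (h:2 v:2)
  [3] (1,0) acc=32 (h:0 v:0)
— RS: 2×2; PE[1][0] trace:
  [0] (1,0) acc=0 (h:0 v:0)
  [1] (1,0) acc=28 (h:28 v:4)
  [2] (1,0) acc=35 (h:35 v:5)
  [3] (1,0) acc=0 (h:0 v:0)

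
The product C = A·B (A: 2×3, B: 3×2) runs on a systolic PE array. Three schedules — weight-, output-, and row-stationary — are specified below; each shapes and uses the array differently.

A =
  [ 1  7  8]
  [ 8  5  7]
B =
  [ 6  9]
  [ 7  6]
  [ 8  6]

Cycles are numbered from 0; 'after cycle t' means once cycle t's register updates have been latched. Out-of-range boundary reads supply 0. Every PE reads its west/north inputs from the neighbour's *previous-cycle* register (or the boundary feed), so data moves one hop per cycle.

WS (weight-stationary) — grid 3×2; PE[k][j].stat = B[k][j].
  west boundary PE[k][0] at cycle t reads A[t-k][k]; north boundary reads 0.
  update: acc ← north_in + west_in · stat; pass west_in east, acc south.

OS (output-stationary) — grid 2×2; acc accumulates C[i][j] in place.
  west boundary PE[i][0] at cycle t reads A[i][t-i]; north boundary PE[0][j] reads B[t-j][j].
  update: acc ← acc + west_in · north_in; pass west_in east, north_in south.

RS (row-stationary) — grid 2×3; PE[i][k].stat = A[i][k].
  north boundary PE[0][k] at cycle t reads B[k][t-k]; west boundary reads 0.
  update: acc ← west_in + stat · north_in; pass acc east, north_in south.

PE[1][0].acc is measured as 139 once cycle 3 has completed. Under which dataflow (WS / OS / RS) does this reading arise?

dataflow = OS

WS [3×2] PE[1][0] across cycles:
  after 0 — PE[1][0] acc=0, pass-E 0, pass-S 0
  after 1 — PE[1][0] acc=55, pass-E 7, pass-S 55
  after 2 — PE[1][0] acc=83, pass-E 5, pass-S 83
  after 3 — PE[1][0] acc=0, pass-E 0, pass-S 0
OS [2×2] PE[1][0] across cycles:
  after 0 — PE[1][0] acc=0, pass-E 0, pass-S 0
  after 1 — PE[1][0] acc=48, pass-E 8, pass-S 6
  after 2 — PE[1][0] acc=83, pass-E 5, pass-S 7
  after 3 — PE[1][0] acc=139, pass-E 7, pass-S 8
RS [2×3] PE[1][0] across cycles:
  after 0 — PE[1][0] acc=0, pass-E 0, pass-S 0
  after 1 — PE[1][0] acc=48, pass-E 48, pass-S 6
  after 2 — PE[1][0] acc=72, pass-E 72, pass-S 9
  after 3 — PE[1][0] acc=0, pass-E 0, pass-S 0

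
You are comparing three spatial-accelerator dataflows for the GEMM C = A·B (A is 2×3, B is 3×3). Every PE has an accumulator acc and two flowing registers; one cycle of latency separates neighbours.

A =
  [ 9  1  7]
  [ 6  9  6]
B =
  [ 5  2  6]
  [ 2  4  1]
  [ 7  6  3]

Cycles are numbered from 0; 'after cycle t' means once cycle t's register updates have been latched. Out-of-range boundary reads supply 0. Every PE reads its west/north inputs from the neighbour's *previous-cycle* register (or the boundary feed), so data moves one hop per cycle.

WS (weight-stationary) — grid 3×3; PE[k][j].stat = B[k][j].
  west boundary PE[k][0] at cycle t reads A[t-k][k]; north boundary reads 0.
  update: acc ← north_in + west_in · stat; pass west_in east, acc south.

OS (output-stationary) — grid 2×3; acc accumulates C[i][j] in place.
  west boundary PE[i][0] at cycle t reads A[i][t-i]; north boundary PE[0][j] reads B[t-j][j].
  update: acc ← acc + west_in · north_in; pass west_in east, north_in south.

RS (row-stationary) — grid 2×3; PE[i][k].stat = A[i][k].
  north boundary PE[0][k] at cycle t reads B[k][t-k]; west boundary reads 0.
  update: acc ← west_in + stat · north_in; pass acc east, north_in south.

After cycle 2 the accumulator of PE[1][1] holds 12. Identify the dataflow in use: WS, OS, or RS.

dataflow = OS

WS (3×3 grid), PE[1][1]:
  after 0 — PE[1][1] acc=0, pass-E 0, pass-S 0
  after 1 — PE[1][1] acc=0, pass-E 0, pass-S 0
  after 2 — PE[1][1] acc=22, pass-E 1, pass-S 22
OS (2×3 grid), PE[1][1]:
  after 0 — PE[1][1] acc=0, pass-E 0, pass-S 0
  after 1 — PE[1][1] acc=0, pass-E 0, pass-S 0
  after 2 — PE[1][1] acc=12, pass-E 6, pass-S 2
RS (2×3 grid), PE[1][1]:
  after 0 — PE[1][1] acc=0, pass-E 0, pass-S 0
  after 1 — PE[1][1] acc=0, pass-E 0, pass-S 0
  after 2 — PE[1][1] acc=48, pass-E 48, pass-S 2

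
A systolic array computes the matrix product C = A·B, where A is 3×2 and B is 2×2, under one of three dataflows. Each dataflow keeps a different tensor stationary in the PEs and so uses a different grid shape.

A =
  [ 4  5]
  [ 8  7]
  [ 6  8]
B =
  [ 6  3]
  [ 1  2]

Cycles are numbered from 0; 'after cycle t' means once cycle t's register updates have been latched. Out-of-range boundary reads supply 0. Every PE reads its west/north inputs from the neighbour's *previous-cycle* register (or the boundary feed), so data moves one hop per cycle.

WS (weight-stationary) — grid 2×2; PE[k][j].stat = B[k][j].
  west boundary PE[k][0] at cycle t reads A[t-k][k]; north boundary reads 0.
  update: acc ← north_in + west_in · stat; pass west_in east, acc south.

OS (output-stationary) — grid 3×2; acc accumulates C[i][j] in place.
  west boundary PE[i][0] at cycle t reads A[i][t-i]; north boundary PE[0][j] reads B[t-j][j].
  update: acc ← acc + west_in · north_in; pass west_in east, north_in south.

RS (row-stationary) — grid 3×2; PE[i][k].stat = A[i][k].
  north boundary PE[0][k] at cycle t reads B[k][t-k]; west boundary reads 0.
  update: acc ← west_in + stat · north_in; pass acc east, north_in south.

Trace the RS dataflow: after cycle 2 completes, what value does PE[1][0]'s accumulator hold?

PE[1][0].acc = 24

RS on a 3×2 grid — tracing PE[1][0] and its feeders:
  after 0 — PE[0][0] acc=24, pass-E 24, pass-S 6
  after 0 — PE[1][0] acc=0, pass-E 0, pass-S 0
  after 1 — PE[0][0] acc=12, pass-E 12, pass-S 3
  after 1 — PE[1][0] acc=48, pass-E 48, pass-S 6
  after 2 — PE[0][0] acc=0, pass-E 0, pass-S 0
  after 2 — PE[1][0] acc=24, pass-E 24, pass-S 3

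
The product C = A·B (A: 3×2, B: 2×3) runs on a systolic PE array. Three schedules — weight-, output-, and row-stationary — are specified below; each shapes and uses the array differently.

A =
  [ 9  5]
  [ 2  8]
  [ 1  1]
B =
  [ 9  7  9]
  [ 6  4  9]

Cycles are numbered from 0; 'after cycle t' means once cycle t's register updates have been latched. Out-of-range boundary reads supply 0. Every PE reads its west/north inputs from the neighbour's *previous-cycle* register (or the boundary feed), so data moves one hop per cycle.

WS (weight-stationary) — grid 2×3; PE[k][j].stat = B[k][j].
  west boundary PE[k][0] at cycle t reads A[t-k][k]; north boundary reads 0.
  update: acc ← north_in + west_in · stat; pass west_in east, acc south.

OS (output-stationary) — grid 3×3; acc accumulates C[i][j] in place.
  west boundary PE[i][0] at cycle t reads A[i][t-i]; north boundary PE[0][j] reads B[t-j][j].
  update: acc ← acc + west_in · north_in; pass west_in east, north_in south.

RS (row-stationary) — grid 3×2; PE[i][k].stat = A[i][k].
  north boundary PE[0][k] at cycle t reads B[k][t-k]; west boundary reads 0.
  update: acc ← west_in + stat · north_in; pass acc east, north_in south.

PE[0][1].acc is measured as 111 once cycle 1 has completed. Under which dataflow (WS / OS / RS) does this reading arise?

dataflow = RS

— WS: 2×3; PE[0][1] trace:
  step 0 · PE0,1: acc=0; fwd→0 fwd↓0
  step 1 · PE0,1: acc=63; fwd→9 fwd↓63
— OS: 3×3; PE[0][1] trace:
  step 0 · PE0,1: acc=0; fwd→0 fwd↓0
  step 1 · PE0,1: acc=63; fwd→9 fwd↓7
— RS: 3×2; PE[0][1] trace:
  step 0 · PE0,1: acc=0; fwd→0 fwd↓0
  step 1 · PE0,1: acc=111; fwd→111 fwd↓6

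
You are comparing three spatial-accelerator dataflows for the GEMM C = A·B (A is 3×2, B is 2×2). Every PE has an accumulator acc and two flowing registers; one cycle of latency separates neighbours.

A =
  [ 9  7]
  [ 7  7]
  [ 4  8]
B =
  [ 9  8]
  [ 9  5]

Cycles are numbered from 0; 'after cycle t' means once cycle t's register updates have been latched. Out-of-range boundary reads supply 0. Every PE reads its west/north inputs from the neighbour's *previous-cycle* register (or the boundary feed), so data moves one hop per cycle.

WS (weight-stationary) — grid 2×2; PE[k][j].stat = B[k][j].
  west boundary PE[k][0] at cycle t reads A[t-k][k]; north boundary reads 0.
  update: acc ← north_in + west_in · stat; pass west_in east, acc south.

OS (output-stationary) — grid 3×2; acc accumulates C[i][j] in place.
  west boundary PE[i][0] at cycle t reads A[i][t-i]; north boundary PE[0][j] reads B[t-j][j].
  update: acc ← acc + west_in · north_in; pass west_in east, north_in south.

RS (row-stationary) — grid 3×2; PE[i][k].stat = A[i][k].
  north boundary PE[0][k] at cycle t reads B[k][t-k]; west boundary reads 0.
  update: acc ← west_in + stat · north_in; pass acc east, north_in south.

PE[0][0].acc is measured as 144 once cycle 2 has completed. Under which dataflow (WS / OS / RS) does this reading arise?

dataflow = OS

— WS: 2×2; PE[0][0] trace:
  @0  [0,0]  acc 81  |  →9  ↓81
  @1  [0,0]  acc 63  |  →7  ↓63
  @2  [0,0]  acc 36  |  →4  ↓36
— OS: 3×2; PE[0][0] trace:
  @0  [0,0]  acc 81  |  →9  ↓9
  @1  [0,0]  acc 144  |  →7  ↓9
  @2  [0,0]  acc 144  |  →0  ↓0
— RS: 3×2; PE[0][0] trace:
  @0  [0,0]  acc 81  |  →81  ↓9
  @1  [0,0]  acc 72  |  →72  ↓8
  @2  [0,0]  acc 0  |  →0  ↓0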